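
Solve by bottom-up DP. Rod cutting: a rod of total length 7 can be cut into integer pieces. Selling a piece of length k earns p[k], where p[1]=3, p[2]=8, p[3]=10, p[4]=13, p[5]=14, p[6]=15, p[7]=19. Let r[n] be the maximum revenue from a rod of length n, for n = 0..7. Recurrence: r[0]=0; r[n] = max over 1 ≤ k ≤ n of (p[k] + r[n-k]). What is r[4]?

   n    0    1    2    3    4    5    6    7
r[n]    0    3    8   11   16   19   24   27

16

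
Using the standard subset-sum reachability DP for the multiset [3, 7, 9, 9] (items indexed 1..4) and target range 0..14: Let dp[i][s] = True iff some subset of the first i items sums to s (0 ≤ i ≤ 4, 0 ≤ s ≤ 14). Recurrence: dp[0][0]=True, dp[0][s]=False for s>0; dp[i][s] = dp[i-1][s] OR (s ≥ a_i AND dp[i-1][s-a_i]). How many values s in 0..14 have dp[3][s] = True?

i\s   0   1   2   3   4   5   6   7   8   9  10  11  12  13  14
  0   T   F   F   F   F   F   F   F   F   F   F   F   F   F   F
  1   T   F   F   T   F   F   F   F   F   F   F   F   F   F   F
  2   T   F   F   T   F   F   F   T   F   F   T   F   F   F   F
  3   T   F   F   T   F   F   F   T   F   T   T   F   T   F   F
  4   T   F   F   T   F   F   F   T   F   T   T   F   T   F   F

6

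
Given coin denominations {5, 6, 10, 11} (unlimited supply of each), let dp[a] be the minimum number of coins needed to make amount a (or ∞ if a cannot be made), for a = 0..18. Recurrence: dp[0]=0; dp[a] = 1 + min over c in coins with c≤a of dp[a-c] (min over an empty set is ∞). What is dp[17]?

 a  0  1  2  3  4  5  6  7  8  9 10 11 12 13 14 15 16 17 18
dp  0  -  -  -  -  1  1  -  -  -  1  1  2  -  -  2  2  2  3
(- denotes ∞ / unreachable)

2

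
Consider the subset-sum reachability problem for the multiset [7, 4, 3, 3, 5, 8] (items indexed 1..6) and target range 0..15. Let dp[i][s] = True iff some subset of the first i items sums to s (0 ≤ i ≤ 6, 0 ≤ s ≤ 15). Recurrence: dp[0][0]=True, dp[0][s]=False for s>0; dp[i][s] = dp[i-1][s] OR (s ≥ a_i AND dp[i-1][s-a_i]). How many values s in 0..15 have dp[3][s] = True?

7

i\s   0   1   2   3   4   5   6   7   8   9  10  11  12  13  14  15
  0   T   F   F   F   F   F   F   F   F   F   F   F   F   F   F   F
  1   T   F   F   F   F   F   F   T   F   F   F   F   F   F   F   F
  2   T   F   F   F   T   F   F   T   F   F   F   T   F   F   F   F
  3   T   F   F   T   T   F   F   T   F   F   T   T   F   F   T   F
  4   T   F   F   T   T   F   T   T   F   F   T   T   F   T   T   F
  5   T   F   F   T   T   T   T   T   T   T   T   T   T   T   T   T
  6   T   F   F   T   T   T   T   T   T   T   T   T   T   T   T   T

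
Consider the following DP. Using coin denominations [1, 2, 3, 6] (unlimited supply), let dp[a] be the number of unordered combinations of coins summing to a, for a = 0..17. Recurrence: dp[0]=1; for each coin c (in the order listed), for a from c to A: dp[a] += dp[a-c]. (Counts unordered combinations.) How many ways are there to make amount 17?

after  coin     0     1     2     3     4     5     6     7     8     9    10    11    12    13    14    15    16    17
          1     1     1     1     1     1     1     1     1     1     1     1     1     1     1     1     1     1     1
          2     1     1     2     2     3     3     4     4     5     5     6     6     7     7     8     8     9     9
          3     1     1     2     3     4     5     7     8    10    12    14    16    19    21    24    27    30    33
          6     1     1     2     3     4     5     8     9    12    15    18    21    27    30    36    42    48    54

54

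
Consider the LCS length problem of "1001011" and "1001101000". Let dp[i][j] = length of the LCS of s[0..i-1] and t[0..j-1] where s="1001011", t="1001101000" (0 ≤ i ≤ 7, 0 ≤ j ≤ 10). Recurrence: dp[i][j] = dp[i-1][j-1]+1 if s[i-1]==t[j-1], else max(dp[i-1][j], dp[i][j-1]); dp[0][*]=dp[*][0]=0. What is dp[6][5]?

5

   ''  1  0  0  1  1  0  1  0  0  0
''  0  0  0  0  0  0  0  0  0  0  0
 1  0  1  1  1  1  1  1  1  1  1  1
 0  0  1  2  2  2  2  2  2  2  2  2
 0  0  1  2  3  3  3  3  3  3  3  3
 1  0  1  2  3  4  4  4  4  4  4  4
 0  0  1  2  3  4  4  5  5  5  5  5
 1  0  1  2  3  4  5  5  6  6  6  6
 1  0  1  2  3  4  5  5  6  6  6  6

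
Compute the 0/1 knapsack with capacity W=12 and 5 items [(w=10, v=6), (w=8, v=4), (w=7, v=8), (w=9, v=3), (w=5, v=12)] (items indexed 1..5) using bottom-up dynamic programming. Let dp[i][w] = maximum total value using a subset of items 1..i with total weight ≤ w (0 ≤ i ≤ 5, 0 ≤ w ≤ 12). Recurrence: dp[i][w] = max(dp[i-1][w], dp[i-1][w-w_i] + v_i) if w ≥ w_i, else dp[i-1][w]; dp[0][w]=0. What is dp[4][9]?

i\w   0   1   2   3   4   5   6   7   8   9  10  11  12
  0   0   0   0   0   0   0   0   0   0   0   0   0   0
  1   0   0   0   0   0   0   0   0   0   0   6   6   6
  2   0   0   0   0   0   0   0   0   4   4   6   6   6
  3   0   0   0   0   0   0   0   8   8   8   8   8   8
  4   0   0   0   0   0   0   0   8   8   8   8   8   8
  5   0   0   0   0   0  12  12  12  12  12  12  12  20

8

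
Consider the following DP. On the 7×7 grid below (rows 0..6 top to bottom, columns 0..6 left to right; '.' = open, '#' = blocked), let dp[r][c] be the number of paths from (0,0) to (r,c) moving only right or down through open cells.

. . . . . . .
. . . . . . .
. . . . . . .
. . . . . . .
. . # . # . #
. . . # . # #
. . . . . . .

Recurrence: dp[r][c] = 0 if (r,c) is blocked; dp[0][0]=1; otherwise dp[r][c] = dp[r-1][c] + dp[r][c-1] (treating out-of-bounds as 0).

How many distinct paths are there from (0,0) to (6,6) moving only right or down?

r\c   0   1   2   3   4   5   6
  0   1   1   1   1   1   1   1
  1   1   2   3   4   5   6   7
  2   1   3   6  10  15  21  28
  3   1   4  10  20  35  56  84
  4   1   5   0  20   0  56   0
  5   1   6   6   0   0   0   0
  6   1   7  13  13  13  13  13

13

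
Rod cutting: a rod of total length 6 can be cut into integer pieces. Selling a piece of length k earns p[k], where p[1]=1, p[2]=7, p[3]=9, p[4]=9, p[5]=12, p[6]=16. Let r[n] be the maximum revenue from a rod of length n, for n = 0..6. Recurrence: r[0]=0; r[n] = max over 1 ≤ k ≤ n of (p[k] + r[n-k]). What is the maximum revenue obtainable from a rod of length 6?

   n    0    1    2    3    4    5    6
r[n]    0    1    7    9   14   16   21

21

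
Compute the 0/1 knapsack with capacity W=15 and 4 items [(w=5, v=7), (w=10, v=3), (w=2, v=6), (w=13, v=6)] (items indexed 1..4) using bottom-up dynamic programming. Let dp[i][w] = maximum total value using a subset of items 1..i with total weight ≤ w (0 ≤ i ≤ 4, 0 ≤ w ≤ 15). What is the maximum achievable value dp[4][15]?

13

i\w   0   1   2   3   4   5   6   7   8   9  10  11  12  13  14  15
  0   0   0   0   0   0   0   0   0   0   0   0   0   0   0   0   0
  1   0   0   0   0   0   7   7   7   7   7   7   7   7   7   7   7
  2   0   0   0   0   0   7   7   7   7   7   7   7   7   7   7  10
  3   0   0   6   6   6   7   7  13  13  13  13  13  13  13  13  13
  4   0   0   6   6   6   7   7  13  13  13  13  13  13  13  13  13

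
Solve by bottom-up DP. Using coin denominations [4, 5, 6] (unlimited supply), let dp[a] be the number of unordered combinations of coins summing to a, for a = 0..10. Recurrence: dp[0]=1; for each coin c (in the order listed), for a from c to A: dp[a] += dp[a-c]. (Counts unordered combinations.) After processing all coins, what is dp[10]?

2

after  coin     0     1     2     3     4     5     6     7     8     9    10
          4     1     0     0     0     1     0     0     0     1     0     0
          5     1     0     0     0     1     1     0     0     1     1     1
          6     1     0     0     0     1     1     1     0     1     1     2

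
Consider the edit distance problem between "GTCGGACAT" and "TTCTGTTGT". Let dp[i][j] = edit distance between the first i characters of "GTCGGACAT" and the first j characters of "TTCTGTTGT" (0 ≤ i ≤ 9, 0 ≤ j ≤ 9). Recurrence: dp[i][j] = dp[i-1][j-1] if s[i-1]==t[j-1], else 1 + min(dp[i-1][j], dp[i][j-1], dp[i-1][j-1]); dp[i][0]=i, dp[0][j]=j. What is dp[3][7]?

5

   ''  T  T  C  T  G  T  T  G  T
''  0  1  2  3  4  5  6  7  8  9
 G  1  1  2  3  4  4  5  6  7  8
 T  2  1  1  2  3  4  4  5  6  7
 C  3  2  2  1  2  3  4  5  6  7
 G  4  3  3  2  2  2  3  4  5  6
 G  5  4  4  3  3  2  3  4  4  5
 A  6  5  5  4  4  3  3  4  5  5
 C  7  6  6  5  5  4  4  4  5  6
 A  8  7  7  6  6  5  5  5  5  6
 T  9  8  7  7  6  6  5  5  6  5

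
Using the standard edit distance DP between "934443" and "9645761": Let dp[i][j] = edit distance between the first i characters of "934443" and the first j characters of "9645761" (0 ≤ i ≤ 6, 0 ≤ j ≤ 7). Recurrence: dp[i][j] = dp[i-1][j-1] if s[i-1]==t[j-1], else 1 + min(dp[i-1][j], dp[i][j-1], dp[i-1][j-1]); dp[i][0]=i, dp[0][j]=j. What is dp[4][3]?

   ''  9  6  4  5  7  6  1
''  0  1  2  3  4  5  6  7
 9  1  0  1  2  3  4  5  6
 3  2  1  1  2  3  4  5  6
 4  3  2  2  1  2  3  4  5
 4  4  3  3  2  2  3  4  5
 4  5  4  4  3  3  3  4  5
 3  6  5  5  4  4  4  4  5

2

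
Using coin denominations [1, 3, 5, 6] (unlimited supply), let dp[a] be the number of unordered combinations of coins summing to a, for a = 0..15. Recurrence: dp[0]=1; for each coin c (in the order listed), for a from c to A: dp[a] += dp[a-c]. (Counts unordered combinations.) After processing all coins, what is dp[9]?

8

after  coin     0     1     2     3     4     5     6     7     8     9    10    11    12    13    14    15
          1     1     1     1     1     1     1     1     1     1     1     1     1     1     1     1     1
          3     1     1     1     2     2     2     3     3     3     4     4     4     5     5     5     6
          5     1     1     1     2     2     3     4     4     5     6     7     8     9    10    11    13
          6     1     1     1     2     2     3     5     5     6     8     9    11    14    15    17    21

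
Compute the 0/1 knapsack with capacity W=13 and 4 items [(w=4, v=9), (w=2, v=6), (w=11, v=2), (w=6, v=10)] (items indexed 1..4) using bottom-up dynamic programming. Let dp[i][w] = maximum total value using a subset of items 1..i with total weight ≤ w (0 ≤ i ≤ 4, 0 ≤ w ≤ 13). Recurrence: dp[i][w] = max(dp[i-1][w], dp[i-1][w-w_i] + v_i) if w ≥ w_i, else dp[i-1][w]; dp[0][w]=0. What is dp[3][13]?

15

i\w   0   1   2   3   4   5   6   7   8   9  10  11  12  13
  0   0   0   0   0   0   0   0   0   0   0   0   0   0   0
  1   0   0   0   0   9   9   9   9   9   9   9   9   9   9
  2   0   0   6   6   9   9  15  15  15  15  15  15  15  15
  3   0   0   6   6   9   9  15  15  15  15  15  15  15  15
  4   0   0   6   6   9   9  15  15  16  16  19  19  25  25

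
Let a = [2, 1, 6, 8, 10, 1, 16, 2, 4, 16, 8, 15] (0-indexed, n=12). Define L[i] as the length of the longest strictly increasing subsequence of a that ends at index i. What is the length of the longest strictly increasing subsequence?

   i    0    1    2    3    4    5    6    7    8    9   10   11
a[i]    2    1    6    8   10    1   16    2    4   16    8   15
L[i]    1    1    2    3    4    1    5    2    3    5    4    5

5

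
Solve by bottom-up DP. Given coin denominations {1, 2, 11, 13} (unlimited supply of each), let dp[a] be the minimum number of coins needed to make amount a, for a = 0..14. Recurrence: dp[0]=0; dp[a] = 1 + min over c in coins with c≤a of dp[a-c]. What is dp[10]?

5

 a  0  1  2  3  4  5  6  7  8  9 10 11 12 13 14
dp  0  1  1  2  2  3  3  4  4  5  5  1  2  1  2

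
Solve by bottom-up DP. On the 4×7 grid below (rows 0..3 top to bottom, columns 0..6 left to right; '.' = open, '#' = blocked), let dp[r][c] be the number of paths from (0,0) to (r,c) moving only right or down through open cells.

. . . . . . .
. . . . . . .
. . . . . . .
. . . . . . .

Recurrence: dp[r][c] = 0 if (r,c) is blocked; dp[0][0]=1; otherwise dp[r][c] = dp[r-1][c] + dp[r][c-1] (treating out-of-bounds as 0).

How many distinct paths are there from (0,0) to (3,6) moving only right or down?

84

r\c   0   1   2   3   4   5   6
  0   1   1   1   1   1   1   1
  1   1   2   3   4   5   6   7
  2   1   3   6  10  15  21  28
  3   1   4  10  20  35  56  84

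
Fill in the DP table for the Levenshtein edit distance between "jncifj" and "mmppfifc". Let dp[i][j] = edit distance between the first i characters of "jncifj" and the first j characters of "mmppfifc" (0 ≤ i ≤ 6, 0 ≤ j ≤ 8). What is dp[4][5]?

5

   ''  m  m  p  p  f  i  f  c
''  0  1  2  3  4  5  6  7  8
 j  1  1  2  3  4  5  6  7  8
 n  2  2  2  3  4  5  6  7  8
 c  3  3  3  3  4  5  6  7  7
 i  4  4  4  4  4  5  5  6  7
 f  5  5  5  5  5  4  5  5  6
 j  6  6  6  6  6  5  5  6  6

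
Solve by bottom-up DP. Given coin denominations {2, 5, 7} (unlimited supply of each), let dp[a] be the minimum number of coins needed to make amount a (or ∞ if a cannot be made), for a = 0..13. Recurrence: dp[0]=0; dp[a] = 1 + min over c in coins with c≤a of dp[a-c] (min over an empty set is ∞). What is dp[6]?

 a  0  1  2  3  4  5  6  7  8  9 10 11 12 13
dp  0  -  1  -  2  1  3  1  4  2  2  3  2  4
(- denotes ∞ / unreachable)

3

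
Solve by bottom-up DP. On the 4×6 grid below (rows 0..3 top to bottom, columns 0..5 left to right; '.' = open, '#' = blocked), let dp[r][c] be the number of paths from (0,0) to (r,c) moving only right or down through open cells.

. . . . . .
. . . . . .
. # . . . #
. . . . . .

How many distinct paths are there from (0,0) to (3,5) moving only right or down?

23

r\c   0   1   2   3   4   5
  0   1   1   1   1   1   1
  1   1   2   3   4   5   6
  2   1   0   3   7  12   0
  3   1   1   4  11  23  23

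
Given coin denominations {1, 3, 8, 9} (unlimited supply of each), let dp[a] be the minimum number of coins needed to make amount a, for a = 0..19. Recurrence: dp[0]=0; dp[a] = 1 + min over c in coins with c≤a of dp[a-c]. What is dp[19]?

 a  0  1  2  3  4  5  6  7  8  9 10 11 12 13 14 15 16 17 18 19
dp  0  1  2  1  2  3  2  3  1  1  2  2  2  3  3  3  2  2  2  3

3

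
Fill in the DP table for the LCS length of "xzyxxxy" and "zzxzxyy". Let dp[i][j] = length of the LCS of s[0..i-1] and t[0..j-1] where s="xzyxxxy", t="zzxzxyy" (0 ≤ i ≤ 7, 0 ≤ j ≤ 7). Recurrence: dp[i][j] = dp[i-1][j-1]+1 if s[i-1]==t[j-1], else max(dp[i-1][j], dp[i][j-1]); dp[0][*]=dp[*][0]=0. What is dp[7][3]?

   ''  z  z  x  z  x  y  y
''  0  0  0  0  0  0  0  0
 x  0  0  0  1  1  1  1  1
 z  0  1  1  1  2  2  2  2
 y  0  1  1  1  2  2  3  3
 x  0  1  1  2  2  3  3  3
 x  0  1  1  2  2  3  3  3
 x  0  1  1  2  2  3  3  3
 y  0  1  1  2  2  3  4  4

2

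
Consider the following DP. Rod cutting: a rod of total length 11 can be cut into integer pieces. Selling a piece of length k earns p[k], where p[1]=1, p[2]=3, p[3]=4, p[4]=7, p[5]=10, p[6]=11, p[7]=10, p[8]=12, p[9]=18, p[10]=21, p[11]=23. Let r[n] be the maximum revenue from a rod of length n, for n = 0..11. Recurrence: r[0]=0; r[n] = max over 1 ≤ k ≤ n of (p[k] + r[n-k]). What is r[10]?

21

   n    0    1    2    3    4    5    6    7    8    9   10   11
r[n]    0    1    3    4    7   10   11   13   14   18   21   23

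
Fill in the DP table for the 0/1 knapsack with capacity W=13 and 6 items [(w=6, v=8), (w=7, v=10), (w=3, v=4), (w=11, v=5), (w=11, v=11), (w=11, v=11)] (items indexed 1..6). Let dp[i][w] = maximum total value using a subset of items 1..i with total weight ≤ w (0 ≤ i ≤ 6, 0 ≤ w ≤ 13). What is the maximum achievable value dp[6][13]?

i\w   0   1   2   3   4   5   6   7   8   9  10  11  12  13
  0   0   0   0   0   0   0   0   0   0   0   0   0   0   0
  1   0   0   0   0   0   0   8   8   8   8   8   8   8   8
  2   0   0   0   0   0   0   8  10  10  10  10  10  10  18
  3   0   0   0   4   4   4   8  10  10  12  14  14  14  18
  4   0   0   0   4   4   4   8  10  10  12  14  14  14  18
  5   0   0   0   4   4   4   8  10  10  12  14  14  14  18
  6   0   0   0   4   4   4   8  10  10  12  14  14  14  18

18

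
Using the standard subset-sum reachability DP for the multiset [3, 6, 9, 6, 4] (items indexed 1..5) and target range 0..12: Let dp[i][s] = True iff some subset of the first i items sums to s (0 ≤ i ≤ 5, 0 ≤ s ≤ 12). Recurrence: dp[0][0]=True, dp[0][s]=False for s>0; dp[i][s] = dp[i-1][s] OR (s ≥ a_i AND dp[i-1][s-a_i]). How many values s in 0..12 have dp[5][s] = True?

8

i\s   0   1   2   3   4   5   6   7   8   9  10  11  12
  0   T   F   F   F   F   F   F   F   F   F   F   F   F
  1   T   F   F   T   F   F   F   F   F   F   F   F   F
  2   T   F   F   T   F   F   T   F   F   T   F   F   F
  3   T   F   F   T   F   F   T   F   F   T   F   F   T
  4   T   F   F   T   F   F   T   F   F   T   F   F   T
  5   T   F   F   T   T   F   T   T   F   T   T   F   T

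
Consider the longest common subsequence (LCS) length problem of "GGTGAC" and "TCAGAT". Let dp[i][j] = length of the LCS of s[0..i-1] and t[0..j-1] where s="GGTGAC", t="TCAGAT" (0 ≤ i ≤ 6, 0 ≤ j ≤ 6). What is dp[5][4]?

2

   ''  T  C  A  G  A  T
''  0  0  0  0  0  0  0
 G  0  0  0  0  1  1  1
 G  0  0  0  0  1  1  1
 T  0  1  1  1  1  1  2
 G  0  1  1  1  2  2  2
 A  0  1  1  2  2  3  3
 C  0  1  2  2  2  3  3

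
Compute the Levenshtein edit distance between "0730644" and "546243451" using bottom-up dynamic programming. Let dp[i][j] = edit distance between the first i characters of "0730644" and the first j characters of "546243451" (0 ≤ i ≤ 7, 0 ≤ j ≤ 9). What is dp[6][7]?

6

   ''  5  4  6  2  4  3  4  5  1
''  0  1  2  3  4  5  6  7  8  9
 0  1  1  2  3  4  5  6  7  8  9
 7  2  2  2  3  4  5  6  7  8  9
 3  3  3  3  3  4  5  5  6  7  8
 0  4  4  4  4  4  5  6  6  7  8
 6  5  5  5  4  5  5  6  7  7  8
 4  6  6  5  5  5  5  6  6  7  8
 4  7  7  6  6  6  5  6  6  7  8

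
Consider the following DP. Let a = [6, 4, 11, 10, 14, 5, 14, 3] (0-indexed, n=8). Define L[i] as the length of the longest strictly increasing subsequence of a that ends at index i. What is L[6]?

   i    0    1    2    3    4    5    6    7
a[i]    6    4   11   10   14    5   14    3
L[i]    1    1    2    2    3    2    3    1

3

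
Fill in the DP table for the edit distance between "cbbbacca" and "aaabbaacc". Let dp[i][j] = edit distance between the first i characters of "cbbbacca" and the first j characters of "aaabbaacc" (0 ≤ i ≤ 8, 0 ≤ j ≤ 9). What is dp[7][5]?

6

   ''  a  a  a  b  b  a  a  c  c
''  0  1  2  3  4  5  6  7  8  9
 c  1  1  2  3  4  5  6  7  7  8
 b  2  2  2  3  3  4  5  6  7  8
 b  3  3  3  3  3  3  4  5  6  7
 b  4  4  4  4  3  3  4  5  6  7
 a  5  4  4  4  4  4  3  4  5  6
 c  6  5  5  5  5  5  4  4  4  5
 c  7  6  6  6  6  6  5  5  4  4
 a  8  7  6  6  7  7  6  5  5  5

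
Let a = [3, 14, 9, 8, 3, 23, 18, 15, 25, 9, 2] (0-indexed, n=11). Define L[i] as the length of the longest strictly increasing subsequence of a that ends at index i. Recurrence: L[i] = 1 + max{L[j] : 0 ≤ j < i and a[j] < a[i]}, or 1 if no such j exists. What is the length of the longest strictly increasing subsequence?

4

   i    0    1    2    3    4    5    6    7    8    9   10
a[i]    3   14    9    8    3   23   18   15   25    9    2
L[i]    1    2    2    2    1    3    3    3    4    3    1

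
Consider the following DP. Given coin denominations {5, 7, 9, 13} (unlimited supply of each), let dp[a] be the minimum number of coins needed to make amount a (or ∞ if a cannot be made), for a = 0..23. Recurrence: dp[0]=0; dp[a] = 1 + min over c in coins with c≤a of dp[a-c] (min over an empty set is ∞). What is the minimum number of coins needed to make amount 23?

3

 a  0  1  2  3  4  5  6  7  8  9 10 11 12 13 14 15 16 17 18 19 20 21 22 23
dp  0  -  -  -  -  1  -  1  -  1  2  -  2  1  2  3  2  3  2  3  2  3  2  3
(- denotes ∞ / unreachable)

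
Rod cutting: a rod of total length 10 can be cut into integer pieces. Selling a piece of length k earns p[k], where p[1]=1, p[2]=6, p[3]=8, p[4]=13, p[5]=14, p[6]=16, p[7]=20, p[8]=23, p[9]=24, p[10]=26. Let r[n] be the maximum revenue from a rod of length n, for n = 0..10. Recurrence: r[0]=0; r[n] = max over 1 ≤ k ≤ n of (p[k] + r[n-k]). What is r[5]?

14

   n    0    1    2    3    4    5    6    7    8    9   10
r[n]    0    1    6    8   13   14   19   21   26   27   32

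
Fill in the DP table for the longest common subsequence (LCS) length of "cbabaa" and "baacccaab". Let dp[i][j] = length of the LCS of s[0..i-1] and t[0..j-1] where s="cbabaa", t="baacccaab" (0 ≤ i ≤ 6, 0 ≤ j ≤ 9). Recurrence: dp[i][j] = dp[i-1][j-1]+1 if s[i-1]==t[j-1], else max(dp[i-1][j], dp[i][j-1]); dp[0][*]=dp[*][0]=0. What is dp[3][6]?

   ''  b  a  a  c  c  c  a  a  b
''  0  0  0  0  0  0  0  0  0  0
 c  0  0  0  0  1  1  1  1  1  1
 b  0  1  1  1  1  1  1  1  1  2
 a  0  1  2  2  2  2  2  2  2  2
 b  0  1  2  2  2  2  2  2  2  3
 a  0  1  2  3  3  3  3  3  3  3
 a  0  1  2  3  3  3  3  4  4  4

2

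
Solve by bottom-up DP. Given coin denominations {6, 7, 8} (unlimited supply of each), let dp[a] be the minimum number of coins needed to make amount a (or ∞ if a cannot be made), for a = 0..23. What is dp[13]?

2

 a  0  1  2  3  4  5  6  7  8  9 10 11 12 13 14 15 16 17 18 19 20 21 22 23
dp  0  -  -  -  -  -  1  1  1  -  -  -  2  2  2  2  2  -  3  3  3  3  3  3
(- denotes ∞ / unreachable)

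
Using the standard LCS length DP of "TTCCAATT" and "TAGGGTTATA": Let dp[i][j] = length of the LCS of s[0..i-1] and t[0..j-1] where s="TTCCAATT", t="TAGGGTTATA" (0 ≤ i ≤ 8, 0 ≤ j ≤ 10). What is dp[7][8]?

3

   ''  T  A  G  G  G  T  T  A  T  A
''  0  0  0  0  0  0  0  0  0  0  0
 T  0  1  1  1  1  1  1  1  1  1  1
 T  0  1  1  1  1  1  2  2  2  2  2
 C  0  1  1  1  1  1  2  2  2  2  2
 C  0  1  1  1  1  1  2  2  2  2  2
 A  0  1  2  2  2  2  2  2  3  3  3
 A  0  1  2  2  2  2  2  2  3  3  4
 T  0  1  2  2  2  2  3  3  3  4  4
 T  0  1  2  2  2  2  3  4  4  4  4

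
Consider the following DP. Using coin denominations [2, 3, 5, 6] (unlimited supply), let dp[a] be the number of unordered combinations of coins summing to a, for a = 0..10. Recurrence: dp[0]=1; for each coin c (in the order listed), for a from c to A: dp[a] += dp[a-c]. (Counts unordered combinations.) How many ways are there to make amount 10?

5

after  coin     0     1     2     3     4     5     6     7     8     9    10
          2     1     0     1     0     1     0     1     0     1     0     1
          3     1     0     1     1     1     1     2     1     2     2     2
          5     1     0     1     1     1     2     2     2     3     3     4
          6     1     0     1     1     1     2     3     2     4     4     5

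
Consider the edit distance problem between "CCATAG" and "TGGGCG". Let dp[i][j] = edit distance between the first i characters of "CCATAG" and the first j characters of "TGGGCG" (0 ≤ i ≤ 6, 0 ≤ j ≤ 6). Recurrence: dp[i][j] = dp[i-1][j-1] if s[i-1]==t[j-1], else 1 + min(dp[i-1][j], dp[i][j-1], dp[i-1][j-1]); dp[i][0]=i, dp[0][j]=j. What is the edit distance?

5

   ''  T  G  G  G  C  G
''  0  1  2  3  4  5  6
 C  1  1  2  3  4  4  5
 C  2  2  2  3  4  4  5
 A  3  3  3  3  4  5  5
 T  4  3  4  4  4  5  6
 A  5  4  4  5  5  5  6
 G  6  5  4  4  5  6  5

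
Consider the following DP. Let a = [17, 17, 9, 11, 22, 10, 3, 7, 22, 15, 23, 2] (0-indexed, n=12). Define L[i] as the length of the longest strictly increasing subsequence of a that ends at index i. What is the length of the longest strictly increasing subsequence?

   i    0    1    2    3    4    5    6    7    8    9   10   11
a[i]   17   17    9   11   22   10    3    7   22   15   23    2
L[i]    1    1    1    2    3    2    1    2    3    3    4    1

4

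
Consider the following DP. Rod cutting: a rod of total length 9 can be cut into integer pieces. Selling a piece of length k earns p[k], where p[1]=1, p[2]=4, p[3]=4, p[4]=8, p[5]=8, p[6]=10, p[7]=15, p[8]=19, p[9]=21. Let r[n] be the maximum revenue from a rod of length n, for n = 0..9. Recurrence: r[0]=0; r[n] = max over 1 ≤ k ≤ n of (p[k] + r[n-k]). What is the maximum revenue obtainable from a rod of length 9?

   n    0    1    2    3    4    5    6    7    8    9
r[n]    0    1    4    5    8    9   12   15   19   21

21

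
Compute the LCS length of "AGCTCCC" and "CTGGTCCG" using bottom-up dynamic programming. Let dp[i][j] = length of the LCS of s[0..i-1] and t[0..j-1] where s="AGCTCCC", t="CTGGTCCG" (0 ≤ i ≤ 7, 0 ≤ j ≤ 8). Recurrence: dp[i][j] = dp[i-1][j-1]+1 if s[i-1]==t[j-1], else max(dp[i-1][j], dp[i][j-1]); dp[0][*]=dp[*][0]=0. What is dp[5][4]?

2

   ''  C  T  G  G  T  C  C  G
''  0  0  0  0  0  0  0  0  0
 A  0  0  0  0  0  0  0  0  0
 G  0  0  0  1  1  1  1  1  1
 C  0  1  1  1  1  1  2  2  2
 T  0  1  2  2  2  2  2  2  2
 C  0  1  2  2  2  2  3  3  3
 C  0  1  2  2  2  2  3  4  4
 C  0  1  2  2  2  2  3  4  4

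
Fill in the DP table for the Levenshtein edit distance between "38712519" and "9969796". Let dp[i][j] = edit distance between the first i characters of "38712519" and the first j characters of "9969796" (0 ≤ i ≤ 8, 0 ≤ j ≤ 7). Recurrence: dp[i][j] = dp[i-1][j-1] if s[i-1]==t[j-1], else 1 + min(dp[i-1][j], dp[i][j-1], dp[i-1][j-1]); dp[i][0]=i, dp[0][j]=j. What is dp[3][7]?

6

   ''  9  9  6  9  7  9  6
''  0  1  2  3  4  5  6  7
 3  1  1  2  3  4  5  6  7
 8  2  2  2  3  4  5  6  7
 7  3  3  3  3  4  4  5  6
 1  4  4  4  4  4  5  5  6
 2  5  5  5  5  5  5  6  6
 5  6  6  6  6  6  6  6  7
 1  7  7  7  7  7  7  7  7
 9  8  7  7  8  7  8  7  8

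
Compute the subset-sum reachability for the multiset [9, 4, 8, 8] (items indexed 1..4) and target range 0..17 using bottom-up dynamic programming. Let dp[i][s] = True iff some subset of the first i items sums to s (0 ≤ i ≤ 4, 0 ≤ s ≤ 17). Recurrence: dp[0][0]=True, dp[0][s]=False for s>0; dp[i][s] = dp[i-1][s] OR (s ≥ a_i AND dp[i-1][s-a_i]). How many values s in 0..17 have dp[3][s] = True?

7

i\s   0   1   2   3   4   5   6   7   8   9  10  11  12  13  14  15  16  17
  0   T   F   F   F   F   F   F   F   F   F   F   F   F   F   F   F   F   F
  1   T   F   F   F   F   F   F   F   F   T   F   F   F   F   F   F   F   F
  2   T   F   F   F   T   F   F   F   F   T   F   F   F   T   F   F   F   F
  3   T   F   F   F   T   F   F   F   T   T   F   F   T   T   F   F   F   T
  4   T   F   F   F   T   F   F   F   T   T   F   F   T   T   F   F   T   T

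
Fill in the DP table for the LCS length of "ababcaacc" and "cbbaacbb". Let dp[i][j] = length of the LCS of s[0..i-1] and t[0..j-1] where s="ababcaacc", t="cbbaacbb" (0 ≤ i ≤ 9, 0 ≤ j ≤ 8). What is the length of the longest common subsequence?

   ''  c  b  b  a  a  c  b  b
''  0  0  0  0  0  0  0  0  0
 a  0  0  0  0  1  1  1  1  1
 b  0  0  1  1  1  1  1  2  2
 a  0  0  1  1  2  2  2  2  2
 b  0  0  1  2  2  2  2  3  3
 c  0  1  1  2  2  2  3  3  3
 a  0  1  1  2  3  3  3  3  3
 a  0  1  1  2  3  4  4  4  4
 c  0  1  1  2  3  4  5  5  5
 c  0  1  1  2  3  4  5  5  5

5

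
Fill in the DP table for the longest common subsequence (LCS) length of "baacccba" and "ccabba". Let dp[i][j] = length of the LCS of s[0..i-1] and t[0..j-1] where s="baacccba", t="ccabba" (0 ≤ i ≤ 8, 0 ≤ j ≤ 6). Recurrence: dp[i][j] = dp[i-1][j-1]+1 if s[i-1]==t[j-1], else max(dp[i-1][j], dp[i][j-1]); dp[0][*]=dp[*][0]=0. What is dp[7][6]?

3

   ''  c  c  a  b  b  a
''  0  0  0  0  0  0  0
 b  0  0  0  0  1  1  1
 a  0  0  0  1  1  1  2
 a  0  0  0  1  1  1  2
 c  0  1  1  1  1  1  2
 c  0  1  2  2  2  2  2
 c  0  1  2  2  2  2  2
 b  0  1  2  2  3  3  3
 a  0  1  2  3  3  3  4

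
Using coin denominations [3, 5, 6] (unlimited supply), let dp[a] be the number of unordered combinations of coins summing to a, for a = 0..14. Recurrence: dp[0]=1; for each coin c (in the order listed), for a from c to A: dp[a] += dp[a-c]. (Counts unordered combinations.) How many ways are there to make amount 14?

2

after  coin     0     1     2     3     4     5     6     7     8     9    10    11    12    13    14
          3     1     0     0     1     0     0     1     0     0     1     0     0     1     0     0
          5     1     0     0     1     0     1     1     0     1     1     1     1     1     1     1
          6     1     0     0     1     0     1     2     0     1     2     1     2     3     1     2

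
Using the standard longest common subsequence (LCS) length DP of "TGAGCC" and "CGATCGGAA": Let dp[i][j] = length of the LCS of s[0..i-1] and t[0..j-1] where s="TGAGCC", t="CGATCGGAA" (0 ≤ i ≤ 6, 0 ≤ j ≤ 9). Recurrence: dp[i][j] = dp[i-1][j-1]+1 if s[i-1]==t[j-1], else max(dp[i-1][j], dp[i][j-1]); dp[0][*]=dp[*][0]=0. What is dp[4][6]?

3

   ''  C  G  A  T  C  G  G  A  A
''  0  0  0  0  0  0  0  0  0  0
 T  0  0  0  0  1  1  1  1  1  1
 G  0  0  1  1  1  1  2  2  2  2
 A  0  0  1  2  2  2  2  2  3  3
 G  0  0  1  2  2  2  3  3  3  3
 C  0  1  1  2  2  3  3  3  3  3
 C  0  1  1  2  2  3  3  3  3  3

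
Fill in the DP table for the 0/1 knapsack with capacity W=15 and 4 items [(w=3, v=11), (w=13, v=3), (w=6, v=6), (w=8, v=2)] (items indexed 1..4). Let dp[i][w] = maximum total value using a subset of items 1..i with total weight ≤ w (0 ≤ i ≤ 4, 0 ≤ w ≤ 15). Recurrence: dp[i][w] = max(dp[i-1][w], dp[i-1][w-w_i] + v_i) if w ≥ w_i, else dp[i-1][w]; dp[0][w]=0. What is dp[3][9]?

17

i\w   0   1   2   3   4   5   6   7   8   9  10  11  12  13  14  15
  0   0   0   0   0   0   0   0   0   0   0   0   0   0   0   0   0
  1   0   0   0  11  11  11  11  11  11  11  11  11  11  11  11  11
  2   0   0   0  11  11  11  11  11  11  11  11  11  11  11  11  11
  3   0   0   0  11  11  11  11  11  11  17  17  17  17  17  17  17
  4   0   0   0  11  11  11  11  11  11  17  17  17  17  17  17  17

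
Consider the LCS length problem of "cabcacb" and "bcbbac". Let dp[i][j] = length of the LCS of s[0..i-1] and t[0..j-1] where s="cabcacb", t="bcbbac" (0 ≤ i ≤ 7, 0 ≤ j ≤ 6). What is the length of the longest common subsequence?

   ''  b  c  b  b  a  c
''  0  0  0  0  0  0  0
 c  0  0  1  1  1  1  1
 a  0  0  1  1  1  2  2
 b  0  1  1  2  2  2  2
 c  0  1  2  2  2  2  3
 a  0  1  2  2  2  3  3
 c  0  1  2  2  2  3  4
 b  0  1  2  3  3  3  4

4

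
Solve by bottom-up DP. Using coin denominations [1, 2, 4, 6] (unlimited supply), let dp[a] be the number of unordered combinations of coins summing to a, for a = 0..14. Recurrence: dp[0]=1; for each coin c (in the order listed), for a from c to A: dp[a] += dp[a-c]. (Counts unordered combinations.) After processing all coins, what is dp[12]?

23

after  coin     0     1     2     3     4     5     6     7     8     9    10    11    12    13    14
          1     1     1     1     1     1     1     1     1     1     1     1     1     1     1     1
          2     1     1     2     2     3     3     4     4     5     5     6     6     7     7     8
          4     1     1     2     2     4     4     6     6     9     9    12    12    16    16    20
          6     1     1     2     2     4     4     7     7    11    11    16    16    23    23    31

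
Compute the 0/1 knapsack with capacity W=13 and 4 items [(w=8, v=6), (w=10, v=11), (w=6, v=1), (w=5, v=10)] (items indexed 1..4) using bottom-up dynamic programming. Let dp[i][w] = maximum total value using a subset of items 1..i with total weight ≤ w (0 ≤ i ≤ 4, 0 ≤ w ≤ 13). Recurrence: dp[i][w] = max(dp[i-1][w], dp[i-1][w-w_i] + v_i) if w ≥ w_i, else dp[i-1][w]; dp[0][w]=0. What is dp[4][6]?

10

i\w   0   1   2   3   4   5   6   7   8   9  10  11  12  13
  0   0   0   0   0   0   0   0   0   0   0   0   0   0   0
  1   0   0   0   0   0   0   0   0   6   6   6   6   6   6
  2   0   0   0   0   0   0   0   0   6   6  11  11  11  11
  3   0   0   0   0   0   0   1   1   6   6  11  11  11  11
  4   0   0   0   0   0  10  10  10  10  10  11  11  11  16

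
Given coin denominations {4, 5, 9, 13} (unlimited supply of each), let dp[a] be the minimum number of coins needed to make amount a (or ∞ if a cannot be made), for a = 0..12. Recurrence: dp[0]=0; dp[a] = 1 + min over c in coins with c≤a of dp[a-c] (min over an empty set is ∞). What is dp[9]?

1

 a  0  1  2  3  4  5  6  7  8  9 10 11 12
dp  0  -  -  -  1  1  -  -  2  1  2  -  3
(- denotes ∞ / unreachable)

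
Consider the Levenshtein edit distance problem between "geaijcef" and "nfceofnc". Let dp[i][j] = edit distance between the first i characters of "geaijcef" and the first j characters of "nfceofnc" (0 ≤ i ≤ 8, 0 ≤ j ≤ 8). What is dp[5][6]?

   ''  n  f  c  e  o  f  n  c
''  0  1  2  3  4  5  6  7  8
 g  1  1  2  3  4  5  6  7  8
 e  2  2  2  3  3  4  5  6  7
 a  3  3  3  3  4  4  5  6  7
 i  4  4  4  4  4  5  5  6  7
 j  5  5  5  5  5  5  6  6  7
 c  6  6  6  5  6  6  6  7  6
 e  7  7  7  6  5  6  7  7  7
 f  8  8  7  7  6  6  6  7  8

6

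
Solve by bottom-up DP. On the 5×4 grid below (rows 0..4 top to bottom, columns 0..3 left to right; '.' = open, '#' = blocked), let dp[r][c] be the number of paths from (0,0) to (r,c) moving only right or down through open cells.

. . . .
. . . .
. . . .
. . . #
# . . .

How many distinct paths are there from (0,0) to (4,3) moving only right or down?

14

r\c   0   1   2   3
  0   1   1   1   1
  1   1   2   3   4
  2   1   3   6  10
  3   1   4  10   0
  4   0   4  14  14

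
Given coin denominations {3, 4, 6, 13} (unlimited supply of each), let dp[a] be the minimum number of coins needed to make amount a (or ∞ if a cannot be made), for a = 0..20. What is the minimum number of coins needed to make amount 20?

3

 a  0  1  2  3  4  5  6  7  8  9 10 11 12 13 14 15 16 17 18 19 20
dp  0  -  -  1  1  -  1  2  2  2  2  3  2  1  3  3  2  2  3  2  3
(- denotes ∞ / unreachable)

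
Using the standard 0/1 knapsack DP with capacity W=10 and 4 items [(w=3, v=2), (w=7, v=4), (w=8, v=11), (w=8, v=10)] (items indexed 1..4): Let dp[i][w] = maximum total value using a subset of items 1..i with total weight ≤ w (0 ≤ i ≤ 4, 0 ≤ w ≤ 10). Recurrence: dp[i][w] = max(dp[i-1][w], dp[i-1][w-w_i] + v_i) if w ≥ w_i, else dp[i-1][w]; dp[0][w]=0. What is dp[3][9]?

11

i\w   0   1   2   3   4   5   6   7   8   9  10
  0   0   0   0   0   0   0   0   0   0   0   0
  1   0   0   0   2   2   2   2   2   2   2   2
  2   0   0   0   2   2   2   2   4   4   4   6
  3   0   0   0   2   2   2   2   4  11  11  11
  4   0   0   0   2   2   2   2   4  11  11  11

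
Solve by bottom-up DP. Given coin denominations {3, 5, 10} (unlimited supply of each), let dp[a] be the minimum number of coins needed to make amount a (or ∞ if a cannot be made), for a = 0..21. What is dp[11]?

3

 a  0  1  2  3  4  5  6  7  8  9 10 11 12 13 14 15 16 17 18 19 20 21
dp  0  -  -  1  -  1  2  -  2  3  1  3  4  2  4  2  3  5  3  4  2  4
(- denotes ∞ / unreachable)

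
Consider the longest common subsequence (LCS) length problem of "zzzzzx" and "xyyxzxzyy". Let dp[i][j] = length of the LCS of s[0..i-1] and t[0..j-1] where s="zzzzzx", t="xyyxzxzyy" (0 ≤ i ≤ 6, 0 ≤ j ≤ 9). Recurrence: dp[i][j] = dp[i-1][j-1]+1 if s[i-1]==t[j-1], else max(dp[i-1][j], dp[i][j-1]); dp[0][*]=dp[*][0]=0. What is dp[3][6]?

   ''  x  y  y  x  z  x  z  y  y
''  0  0  0  0  0  0  0  0  0  0
 z  0  0  0  0  0  1  1  1  1  1
 z  0  0  0  0  0  1  1  2  2  2
 z  0  0  0  0  0  1  1  2  2  2
 z  0  0  0  0  0  1  1  2  2  2
 z  0  0  0  0  0  1  1  2  2  2
 x  0  1  1  1  1  1  2  2  2  2

1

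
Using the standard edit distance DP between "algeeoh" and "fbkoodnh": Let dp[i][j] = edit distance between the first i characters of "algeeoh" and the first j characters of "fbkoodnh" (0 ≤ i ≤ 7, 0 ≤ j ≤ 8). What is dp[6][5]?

   ''  f  b  k  o  o  d  n  h
''  0  1  2  3  4  5  6  7  8
 a  1  1  2  3  4  5  6  7  8
 l  2  2  2  3  4  5  6  7  8
 g  3  3  3  3  4  5  6  7  8
 e  4  4  4  4  4  5  6  7  8
 e  5  5  5  5  5  5  6  7  8
 o  6  6  6  6  5  5  6  7  8
 h  7  7  7  7  6  6  6  7  7

5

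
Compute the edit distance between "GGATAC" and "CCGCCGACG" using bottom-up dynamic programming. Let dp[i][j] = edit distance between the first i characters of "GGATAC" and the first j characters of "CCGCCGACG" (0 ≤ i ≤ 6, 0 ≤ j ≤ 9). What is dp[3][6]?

   ''  C  C  G  C  C  G  A  C  G
''  0  1  2  3  4  5  6  7  8  9
 G  1  1  2  2  3  4  5  6  7  8
 G  2  2  2  2  3  4  4  5  6  7
 A  3  3  3  3  3  4  5  4  5  6
 T  4  4  4  4  4  4  5  5  5  6
 A  5  5  5  5  5  5  5  5  6  6
 C  6  5  5  6  5  5  6  6  5  6

5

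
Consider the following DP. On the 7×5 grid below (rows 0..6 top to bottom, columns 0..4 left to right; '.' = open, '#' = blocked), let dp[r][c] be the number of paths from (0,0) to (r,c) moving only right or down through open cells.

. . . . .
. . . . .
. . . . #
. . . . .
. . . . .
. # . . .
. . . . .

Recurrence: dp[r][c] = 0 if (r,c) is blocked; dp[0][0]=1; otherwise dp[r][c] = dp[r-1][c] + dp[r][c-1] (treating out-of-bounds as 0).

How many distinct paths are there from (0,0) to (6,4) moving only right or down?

171

r\c   0   1   2   3   4
  0   1   1   1   1   1
  1   1   2   3   4   5
  2   1   3   6  10   0
  3   1   4  10  20  20
  4   1   5  15  35  55
  5   1   0  15  50 105
  6   1   1  16  66 171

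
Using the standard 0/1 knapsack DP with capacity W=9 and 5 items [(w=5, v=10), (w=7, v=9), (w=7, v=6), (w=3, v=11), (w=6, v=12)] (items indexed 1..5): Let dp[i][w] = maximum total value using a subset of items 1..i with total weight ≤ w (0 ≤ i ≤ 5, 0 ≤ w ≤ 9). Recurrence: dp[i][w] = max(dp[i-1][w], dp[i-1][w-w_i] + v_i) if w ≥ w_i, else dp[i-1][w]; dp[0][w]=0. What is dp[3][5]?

i\w   0   1   2   3   4   5   6   7   8   9
  0   0   0   0   0   0   0   0   0   0   0
  1   0   0   0   0   0  10  10  10  10  10
  2   0   0   0   0   0  10  10  10  10  10
  3   0   0   0   0   0  10  10  10  10  10
  4   0   0   0  11  11  11  11  11  21  21
  5   0   0   0  11  11  11  12  12  21  23

10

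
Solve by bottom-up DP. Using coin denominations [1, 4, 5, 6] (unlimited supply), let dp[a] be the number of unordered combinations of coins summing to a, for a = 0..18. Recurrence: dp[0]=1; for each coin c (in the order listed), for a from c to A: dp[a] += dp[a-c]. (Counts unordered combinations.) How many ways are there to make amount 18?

after  coin     0     1     2     3     4     5     6     7     8     9    10    11    12    13    14    15    16    17    18
          1     1     1     1     1     1     1     1     1     1     1     1     1     1     1     1     1     1     1     1
          4     1     1     1     1     2     2     2     2     3     3     3     3     4     4     4     4     5     5     5
          5     1     1     1     1     2     3     3     3     4     5     6     6     7     8     9    10    11    12    13
          6     1     1     1     1     2     3     4     4     5     6     8     9    11    12    14    16    19    21    24

24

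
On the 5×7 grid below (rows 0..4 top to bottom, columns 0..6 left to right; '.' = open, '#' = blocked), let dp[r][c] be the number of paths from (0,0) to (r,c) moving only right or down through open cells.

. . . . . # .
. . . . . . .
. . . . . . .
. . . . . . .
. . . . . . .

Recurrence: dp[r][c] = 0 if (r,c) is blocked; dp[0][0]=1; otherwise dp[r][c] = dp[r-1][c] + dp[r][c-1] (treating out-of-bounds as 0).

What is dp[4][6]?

205

r\c   0   1   2   3   4   5   6
  0   1   1   1   1   1   0   0
  1   1   2   3   4   5   5   5
  2   1   3   6  10  15  20  25
  3   1   4  10  20  35  55  80
  4   1   5  15  35  70 125 205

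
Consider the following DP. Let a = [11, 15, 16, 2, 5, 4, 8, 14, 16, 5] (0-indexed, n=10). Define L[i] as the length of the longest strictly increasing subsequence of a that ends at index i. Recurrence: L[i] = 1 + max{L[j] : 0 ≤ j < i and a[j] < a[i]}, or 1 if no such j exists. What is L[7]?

   i    0    1    2    3    4    5    6    7    8    9
a[i]   11   15   16    2    5    4    8   14   16    5
L[i]    1    2    3    1    2    2    3    4    5    3

4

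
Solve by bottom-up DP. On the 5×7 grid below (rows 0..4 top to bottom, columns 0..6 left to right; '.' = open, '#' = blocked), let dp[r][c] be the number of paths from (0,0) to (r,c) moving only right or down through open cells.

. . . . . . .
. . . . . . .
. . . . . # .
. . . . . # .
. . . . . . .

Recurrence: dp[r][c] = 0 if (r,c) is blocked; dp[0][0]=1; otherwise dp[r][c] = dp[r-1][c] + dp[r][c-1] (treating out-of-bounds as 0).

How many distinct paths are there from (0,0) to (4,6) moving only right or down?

77

r\c   0   1   2   3   4   5   6
  0   1   1   1   1   1   1   1
  1   1   2   3   4   5   6   7
  2   1   3   6  10  15   0   7
  3   1   4  10  20  35   0   7
  4   1   5  15  35  70  70  77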